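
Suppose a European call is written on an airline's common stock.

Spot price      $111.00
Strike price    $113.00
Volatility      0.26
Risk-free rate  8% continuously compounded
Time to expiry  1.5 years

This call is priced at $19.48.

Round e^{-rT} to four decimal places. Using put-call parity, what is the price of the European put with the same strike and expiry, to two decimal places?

$8.70

e^(−rT) = e^(−0.08·1.5) = 0.8869
Put-call parity: C − P = S − K·e^(−rT) = 111 − 113·0.8869 = 111 − 100.2197 = 10.7803
P = C − (C − P) = 19.48 − (10.7803) = 8.6997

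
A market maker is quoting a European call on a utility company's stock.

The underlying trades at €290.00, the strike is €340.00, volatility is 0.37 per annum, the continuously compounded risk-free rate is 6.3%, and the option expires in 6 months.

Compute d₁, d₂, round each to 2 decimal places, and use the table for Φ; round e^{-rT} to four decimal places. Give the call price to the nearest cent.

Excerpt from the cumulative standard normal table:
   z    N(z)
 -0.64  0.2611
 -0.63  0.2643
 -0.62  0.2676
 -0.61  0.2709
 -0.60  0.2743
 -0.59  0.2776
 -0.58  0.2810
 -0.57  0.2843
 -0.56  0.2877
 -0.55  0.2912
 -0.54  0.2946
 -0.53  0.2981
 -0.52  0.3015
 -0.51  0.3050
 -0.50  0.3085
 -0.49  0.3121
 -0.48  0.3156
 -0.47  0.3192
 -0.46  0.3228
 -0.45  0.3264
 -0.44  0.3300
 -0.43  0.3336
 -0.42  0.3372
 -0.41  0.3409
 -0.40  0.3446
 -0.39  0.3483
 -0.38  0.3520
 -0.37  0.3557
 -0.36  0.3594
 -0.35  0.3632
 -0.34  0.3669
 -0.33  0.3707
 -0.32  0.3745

σ√T = 0.37 × 0.7071 = 0.2616
ln(S/K) + (r + σ²/2)T = ln(290/340) + (0.063 + 0.37²/2)·0.5 = -0.1591 + 0.0657 = -0.0933
d₁ = -0.0933 / 0.2616 = -0.3568 ≈ -0.36
d₂ = d₁ − σ√T = -0.3568 − 0.2616 = -0.6184 ≈ -0.62
exp(−rT) = exp(−0.063·0.5) = 0.9690
N(d₁) = N(-0.36) = 0.3594;  N(d₂) = N(-0.62) = 0.2676
C = 290·0.3594 − 340·0.9690·0.2676 = 104.2260 − 88.1635 = 16.0625

€16.06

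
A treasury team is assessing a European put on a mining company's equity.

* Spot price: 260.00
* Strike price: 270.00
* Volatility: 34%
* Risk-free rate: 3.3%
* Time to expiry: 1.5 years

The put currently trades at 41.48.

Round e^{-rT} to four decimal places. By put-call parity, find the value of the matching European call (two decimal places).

44.52

exp(−rT) = exp(−0.033·1.5) = 0.9517
Put-call parity: C − P = S − K·e^(−rT) = 260 − 270·0.9517 = 260 − 256.9590 = 3.0410
C = P + (C − P) = 41.48 + (3.0410) = 44.5210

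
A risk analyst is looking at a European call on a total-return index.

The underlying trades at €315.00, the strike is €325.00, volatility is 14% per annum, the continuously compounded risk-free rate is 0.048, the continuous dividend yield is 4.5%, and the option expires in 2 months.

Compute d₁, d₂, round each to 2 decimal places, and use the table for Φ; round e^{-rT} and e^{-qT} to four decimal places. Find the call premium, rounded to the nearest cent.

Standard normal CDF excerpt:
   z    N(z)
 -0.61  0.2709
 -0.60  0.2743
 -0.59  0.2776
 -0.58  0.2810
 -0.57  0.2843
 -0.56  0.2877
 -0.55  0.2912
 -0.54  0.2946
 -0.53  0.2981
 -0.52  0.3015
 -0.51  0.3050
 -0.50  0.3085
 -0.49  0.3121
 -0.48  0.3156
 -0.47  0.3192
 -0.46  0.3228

σ√T = 0.14 × 0.4082 = 0.0572
d₁ = [ln(315/325) + (0.048 − 0.045 + 0.14²/2)·0.1667] / 0.0572 = [-0.0313 + 0.0021] / 0.0572 = -0.5095 → -0.51
d₂ = d₁ − σ√T = -0.5095 − 0.0572 = -0.5666 → -0.57
e^(−qT) = e^(−0.045·0.1667) = 0.9925;  e^(−rT) = e^(−0.048·0.1667) = 0.9920
N(d₁) = N(-0.51) = 0.3050;  N(d₂) = N(-0.57) = 0.2843
C = 315·0.9925·0.3050 − 325·0.9920·0.2843 = 95.3544 − 91.6583 = 3.6961

€3.70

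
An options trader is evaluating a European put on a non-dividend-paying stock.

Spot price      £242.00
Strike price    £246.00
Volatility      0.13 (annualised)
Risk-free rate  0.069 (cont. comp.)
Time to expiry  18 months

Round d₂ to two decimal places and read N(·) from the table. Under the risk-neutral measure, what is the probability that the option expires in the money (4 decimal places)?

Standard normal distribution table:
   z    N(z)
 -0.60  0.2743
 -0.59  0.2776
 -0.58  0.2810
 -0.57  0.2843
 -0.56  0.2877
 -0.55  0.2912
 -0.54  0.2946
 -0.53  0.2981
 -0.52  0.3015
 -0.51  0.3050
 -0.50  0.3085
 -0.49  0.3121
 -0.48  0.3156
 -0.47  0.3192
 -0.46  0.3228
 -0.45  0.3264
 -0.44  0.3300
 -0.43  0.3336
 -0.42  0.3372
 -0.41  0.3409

σ√T = 0.13 × 1.2247 = 0.1592
ln(S/K) + (r + σ²/2)T = ln(242/246) + (0.069 + 0.13²/2)·1.5 = -0.0164 + 0.1162 = 0.0998
d₁ = 0.0998 / 0.1592 = 0.6267 → 0.63
d₂ = d₁ − σ√T = 0.6267 − 0.1592 = 0.4675 → 0.47
Pr(exercise) under Q = N(−d₂) = N(-0.47) = 0.3192

0.3192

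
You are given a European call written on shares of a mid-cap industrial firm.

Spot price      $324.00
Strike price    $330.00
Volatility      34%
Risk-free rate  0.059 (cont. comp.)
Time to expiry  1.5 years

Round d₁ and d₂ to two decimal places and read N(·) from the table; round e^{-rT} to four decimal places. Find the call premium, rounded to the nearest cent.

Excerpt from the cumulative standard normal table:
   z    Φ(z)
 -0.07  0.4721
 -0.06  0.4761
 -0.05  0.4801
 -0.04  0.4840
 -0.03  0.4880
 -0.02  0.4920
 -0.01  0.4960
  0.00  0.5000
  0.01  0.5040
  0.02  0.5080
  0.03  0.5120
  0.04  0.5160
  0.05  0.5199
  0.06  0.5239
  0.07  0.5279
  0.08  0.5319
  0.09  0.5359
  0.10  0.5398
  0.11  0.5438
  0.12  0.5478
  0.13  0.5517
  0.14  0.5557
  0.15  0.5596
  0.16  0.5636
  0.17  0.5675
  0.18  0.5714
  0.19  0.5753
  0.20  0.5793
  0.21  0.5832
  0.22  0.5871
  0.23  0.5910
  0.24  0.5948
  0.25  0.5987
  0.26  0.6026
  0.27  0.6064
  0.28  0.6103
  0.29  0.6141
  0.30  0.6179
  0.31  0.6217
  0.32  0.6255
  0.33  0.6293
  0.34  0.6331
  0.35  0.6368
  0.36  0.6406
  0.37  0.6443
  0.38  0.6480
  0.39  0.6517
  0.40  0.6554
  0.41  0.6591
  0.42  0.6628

$63.76

T = 1.5;  σ√T = 0.4164
d₁ = [ln(324/330) + (0.059 + ½·0.34²)·1.5] / (σ√T) = (-0.0183 + 0.1752) / 0.4164 = 0.3767 ⇒ 0.38
d₂ = 0.3767 − 0.4164 = -0.0397 ⇒ -0.04
e^(−rT) = e^(−0.059·1.5) = 0.9153
C = 324·N(0.38) − 330·0.9153·N(-0.04) = 324·0.6480 − 330·0.9153·0.4840 = 209.9520 − 146.1917 = 63.7603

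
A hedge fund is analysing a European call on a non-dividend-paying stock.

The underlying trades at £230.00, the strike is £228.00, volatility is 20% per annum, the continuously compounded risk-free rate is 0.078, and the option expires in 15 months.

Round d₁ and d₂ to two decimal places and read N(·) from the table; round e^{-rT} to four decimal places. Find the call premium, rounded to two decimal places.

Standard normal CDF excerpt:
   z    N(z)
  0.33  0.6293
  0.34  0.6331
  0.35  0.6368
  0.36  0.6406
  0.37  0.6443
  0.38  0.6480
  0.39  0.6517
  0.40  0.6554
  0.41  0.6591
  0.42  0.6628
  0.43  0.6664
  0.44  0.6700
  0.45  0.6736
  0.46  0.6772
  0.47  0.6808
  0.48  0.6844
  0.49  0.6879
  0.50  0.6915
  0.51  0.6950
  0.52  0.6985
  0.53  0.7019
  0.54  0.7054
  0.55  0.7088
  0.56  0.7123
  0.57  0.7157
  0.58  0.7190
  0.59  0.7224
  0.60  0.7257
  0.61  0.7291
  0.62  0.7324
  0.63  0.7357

£33.66

σ√T = 0.2 × 1.1180 = 0.2236
d₁ = [ln(230/228) + (0.078 + ½·0.2²)·1.25] / (σ√T) = (0.0087 + 0.1225) / 0.2236 = 0.5869 ⇒ 0.59
d₂ = 0.5869 − 0.2236 = 0.3633 ⇒ 0.36
exp(−rT) = exp(−0.078·1.25) = 0.9071
N(d₁) = N(0.59) = 0.7224;  N(d₂) = N(0.36) = 0.6406
C = 230·0.7224 − 228·0.9071·0.6406 = 166.1520 − 132.4881 = 33.6639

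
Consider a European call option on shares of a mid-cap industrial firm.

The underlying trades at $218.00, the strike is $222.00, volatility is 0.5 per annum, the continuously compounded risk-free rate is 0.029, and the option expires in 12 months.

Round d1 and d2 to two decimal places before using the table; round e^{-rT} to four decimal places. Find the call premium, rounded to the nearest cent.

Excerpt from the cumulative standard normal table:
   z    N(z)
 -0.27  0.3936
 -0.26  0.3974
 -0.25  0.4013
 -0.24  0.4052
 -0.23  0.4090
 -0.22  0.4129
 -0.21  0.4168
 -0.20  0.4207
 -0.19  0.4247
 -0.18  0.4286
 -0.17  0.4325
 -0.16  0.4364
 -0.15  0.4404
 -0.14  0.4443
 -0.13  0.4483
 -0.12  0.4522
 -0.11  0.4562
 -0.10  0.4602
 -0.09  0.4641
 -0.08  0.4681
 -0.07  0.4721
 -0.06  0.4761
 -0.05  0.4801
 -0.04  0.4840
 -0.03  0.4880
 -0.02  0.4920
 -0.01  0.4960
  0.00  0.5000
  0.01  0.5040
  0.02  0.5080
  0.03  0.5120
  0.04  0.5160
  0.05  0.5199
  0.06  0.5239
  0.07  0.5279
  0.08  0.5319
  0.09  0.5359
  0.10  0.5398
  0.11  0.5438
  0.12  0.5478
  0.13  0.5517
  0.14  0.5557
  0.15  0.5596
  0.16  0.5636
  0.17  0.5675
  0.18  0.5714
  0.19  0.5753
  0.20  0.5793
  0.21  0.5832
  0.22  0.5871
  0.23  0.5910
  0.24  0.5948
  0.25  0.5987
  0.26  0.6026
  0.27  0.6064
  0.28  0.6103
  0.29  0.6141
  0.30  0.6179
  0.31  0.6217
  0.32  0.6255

T = 1;  σ√T = 0.5000
d₁ = [ln(218/222) + (0.029 + 0.5²/2)·1] / 0.5000 = [-0.0182 + 0.1540] / 0.5000 = 0.2716 ⇒ 0.27
d₂ = d₁ − σ√T = 0.2716 − 0.5000 = -0.2284 ⇒ -0.23
exp(−rT) = exp(−0.029·1) = 0.9714
N(d₁) = N(0.27) = 0.6064;  N(d₂) = N(-0.23) = 0.4090
C = 218·0.6064 − 222·0.9714·0.4090 = 132.1952 − 88.2012 = 43.9940

$43.99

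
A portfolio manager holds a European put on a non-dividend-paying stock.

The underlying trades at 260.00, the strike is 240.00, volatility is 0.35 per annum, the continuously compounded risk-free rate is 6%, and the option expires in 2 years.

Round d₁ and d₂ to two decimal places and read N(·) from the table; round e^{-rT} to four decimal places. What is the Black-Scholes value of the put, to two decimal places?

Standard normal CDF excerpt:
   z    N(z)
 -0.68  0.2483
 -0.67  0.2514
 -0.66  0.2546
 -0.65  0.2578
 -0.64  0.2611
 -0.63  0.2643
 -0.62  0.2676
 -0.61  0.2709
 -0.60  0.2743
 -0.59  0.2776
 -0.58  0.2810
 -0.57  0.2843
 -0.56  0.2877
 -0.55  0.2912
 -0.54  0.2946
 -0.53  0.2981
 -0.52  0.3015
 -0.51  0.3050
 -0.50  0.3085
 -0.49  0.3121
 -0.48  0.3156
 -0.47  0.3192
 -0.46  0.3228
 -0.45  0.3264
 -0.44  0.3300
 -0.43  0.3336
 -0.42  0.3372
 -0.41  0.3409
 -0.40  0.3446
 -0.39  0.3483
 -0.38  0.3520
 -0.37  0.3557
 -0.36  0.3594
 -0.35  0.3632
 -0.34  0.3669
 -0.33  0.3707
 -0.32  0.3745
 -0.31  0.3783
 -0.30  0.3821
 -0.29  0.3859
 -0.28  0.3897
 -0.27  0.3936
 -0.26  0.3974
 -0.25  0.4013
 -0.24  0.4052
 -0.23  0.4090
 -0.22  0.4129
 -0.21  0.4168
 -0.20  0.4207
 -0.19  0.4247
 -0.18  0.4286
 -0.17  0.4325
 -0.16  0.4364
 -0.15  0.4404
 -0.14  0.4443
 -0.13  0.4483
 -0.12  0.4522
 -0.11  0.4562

25.86

T = 2;  σ√T = 0.4950
ln(S/K) + (r + σ²/2)T = ln(260/240) + (0.06 + 0.35²/2)·2 = 0.0800 + 0.2425 = 0.3225
d₁ = 0.3225 / 0.4950 = 0.6516 which rounds to 0.65
d₂ = d₁ − σ√T = 0.6516 − 0.4950 = 0.1567 which rounds to 0.16
e^(−rT) = e^(−0.06·2) = 0.8869
P = 240·0.8869·N(-0.16) − 260·N(-0.65) = 240·0.8869·0.4364 − 260·0.2578 = 92.8904 − 67.0280 = 25.8624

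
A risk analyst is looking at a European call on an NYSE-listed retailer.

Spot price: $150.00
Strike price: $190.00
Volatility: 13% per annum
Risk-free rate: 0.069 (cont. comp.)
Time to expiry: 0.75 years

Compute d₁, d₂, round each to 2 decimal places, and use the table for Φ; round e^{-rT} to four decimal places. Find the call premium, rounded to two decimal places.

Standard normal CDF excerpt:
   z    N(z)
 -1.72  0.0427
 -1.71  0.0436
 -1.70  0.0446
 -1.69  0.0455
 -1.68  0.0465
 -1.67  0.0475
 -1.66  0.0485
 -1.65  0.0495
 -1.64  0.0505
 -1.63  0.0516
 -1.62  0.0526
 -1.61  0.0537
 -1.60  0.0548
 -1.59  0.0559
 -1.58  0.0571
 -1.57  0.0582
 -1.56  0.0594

T = 0.75;  σ√T = 0.1126
d₁ = [ln(150/190) + (0.069 + 0.13²/2)·0.75] / 0.1126 = [-0.2364 + 0.0581] / 0.1126 = -1.5837 ≈ -1.58
d₂ = d₁ − σ√T = -1.5837 − 0.1126 = -1.6963 ≈ -1.70
e^(−rT) = e^(−0.069·0.75) = 0.9496
N(d₁) = N(-1.58) = 0.0571;  N(d₂) = N(-1.70) = 0.0446
C = 150·0.0571 − 190·0.9496·0.0446 = 8.5650 − 8.0469 = 0.5181

$0.52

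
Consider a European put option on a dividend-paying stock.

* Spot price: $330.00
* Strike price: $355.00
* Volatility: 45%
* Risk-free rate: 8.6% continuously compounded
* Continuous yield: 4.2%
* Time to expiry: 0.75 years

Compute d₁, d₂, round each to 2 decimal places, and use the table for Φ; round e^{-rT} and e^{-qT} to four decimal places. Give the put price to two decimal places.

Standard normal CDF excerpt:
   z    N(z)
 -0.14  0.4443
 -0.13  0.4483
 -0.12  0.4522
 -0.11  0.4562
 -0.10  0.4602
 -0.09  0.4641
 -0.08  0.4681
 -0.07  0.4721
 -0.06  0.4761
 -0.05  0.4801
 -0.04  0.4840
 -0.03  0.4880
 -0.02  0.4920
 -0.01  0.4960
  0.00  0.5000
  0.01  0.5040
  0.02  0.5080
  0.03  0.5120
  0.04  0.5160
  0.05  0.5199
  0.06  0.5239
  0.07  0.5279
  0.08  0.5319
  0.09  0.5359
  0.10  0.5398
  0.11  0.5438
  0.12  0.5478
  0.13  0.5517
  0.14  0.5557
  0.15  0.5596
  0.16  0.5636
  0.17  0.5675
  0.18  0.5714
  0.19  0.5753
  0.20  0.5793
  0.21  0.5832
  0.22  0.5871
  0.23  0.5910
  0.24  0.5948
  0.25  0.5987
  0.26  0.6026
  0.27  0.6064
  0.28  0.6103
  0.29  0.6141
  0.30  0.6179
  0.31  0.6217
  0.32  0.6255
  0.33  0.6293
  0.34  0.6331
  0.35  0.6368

σ√T = 0.45 × 0.8660 = 0.3897
d₁ = [ln(330/355) + (0.086 − 0.042 + 0.45²/2)·0.75] / 0.3897 = [-0.0730 + 0.1089] / 0.3897 = 0.0922 ≈ 0.09
d₂ = d₁ − σ√T = 0.0922 − 0.3897 = -0.2976 ≈ -0.30
e^(−qT) = e^(−0.042·0.75) = 0.9690;  e^(−rT) = e^(−0.086·0.75) = 0.9375
N(−d₂) = N(0.30) = 0.6179;  N(−d₁) = N(-0.09) = 0.4641
P = 355·0.9375·0.6179 − 330·0.9690·0.4641 = 205.6448 − 148.4053 = 57.2396

$57.24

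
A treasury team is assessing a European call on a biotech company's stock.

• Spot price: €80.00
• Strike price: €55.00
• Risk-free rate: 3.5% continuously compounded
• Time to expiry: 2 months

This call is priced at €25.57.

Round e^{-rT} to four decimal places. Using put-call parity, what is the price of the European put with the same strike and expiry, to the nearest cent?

€0.25

e^(−rT) = e^(−0.035·0.1667) = 0.9942
Put-call parity: C − P = S − K·e^(−rT) = 80 − 55·0.9942 = 80 − 54.6810 = 25.3190
P = C − (C − P) = 25.57 − (25.3190) = 0.2510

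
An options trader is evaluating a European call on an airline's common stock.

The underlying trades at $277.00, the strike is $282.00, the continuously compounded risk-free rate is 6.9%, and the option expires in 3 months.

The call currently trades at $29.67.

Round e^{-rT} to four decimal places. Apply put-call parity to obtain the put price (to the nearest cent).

$29.85

exp(−rT) = exp(−0.069·0.25) = 0.9829
Put-call parity: C − P = S − K·e^(−rT) = 277 − 282·0.9829 = 277 − 277.1778 = -0.1778
P = C − (C − P) = 29.67 − (-0.1778) = 29.8478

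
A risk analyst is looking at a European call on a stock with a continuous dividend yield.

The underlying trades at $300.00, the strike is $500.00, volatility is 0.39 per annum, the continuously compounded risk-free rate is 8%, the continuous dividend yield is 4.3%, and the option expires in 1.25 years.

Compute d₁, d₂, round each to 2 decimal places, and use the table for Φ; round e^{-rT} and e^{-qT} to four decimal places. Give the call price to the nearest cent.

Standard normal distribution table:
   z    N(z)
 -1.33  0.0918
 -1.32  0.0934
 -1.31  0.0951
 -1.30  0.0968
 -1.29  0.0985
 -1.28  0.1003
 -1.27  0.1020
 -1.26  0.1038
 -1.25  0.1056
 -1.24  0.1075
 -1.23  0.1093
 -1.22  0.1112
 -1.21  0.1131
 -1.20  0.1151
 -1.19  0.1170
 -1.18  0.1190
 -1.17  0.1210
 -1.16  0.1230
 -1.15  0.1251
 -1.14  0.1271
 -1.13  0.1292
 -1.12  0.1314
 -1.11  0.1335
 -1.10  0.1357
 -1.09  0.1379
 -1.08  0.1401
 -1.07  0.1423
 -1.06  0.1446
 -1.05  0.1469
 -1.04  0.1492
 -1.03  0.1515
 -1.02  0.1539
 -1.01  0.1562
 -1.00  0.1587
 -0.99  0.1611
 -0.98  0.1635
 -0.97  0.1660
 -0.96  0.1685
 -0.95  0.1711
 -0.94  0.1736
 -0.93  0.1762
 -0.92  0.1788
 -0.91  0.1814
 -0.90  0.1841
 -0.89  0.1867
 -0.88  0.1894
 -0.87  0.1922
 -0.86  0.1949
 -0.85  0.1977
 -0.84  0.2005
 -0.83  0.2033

σ√T = 0.39·√1.25 = 0.4360
d₁ = [ln(300/500) + (0.08 − 0.043 + ½·0.39²)·1.25] / (σ√T) = (-0.5108 + 0.1413) / 0.4360 = -0.8474 ≈ -0.85
d₂ = -0.8474 − 0.4360 = -1.2835 ≈ -1.28
e^(−qT) = e^(−0.043·1.25) = 0.9477;  e^(−rT) = e^(−0.08·1.25) = 0.9048
N(d₁) = N(-0.85) = 0.1977;  N(d₂) = N(-1.28) = 0.1003
C = 300·0.9477·0.1977 − 500·0.9048·0.1003 = 56.2081 − 45.3757 = 10.8324

$10.83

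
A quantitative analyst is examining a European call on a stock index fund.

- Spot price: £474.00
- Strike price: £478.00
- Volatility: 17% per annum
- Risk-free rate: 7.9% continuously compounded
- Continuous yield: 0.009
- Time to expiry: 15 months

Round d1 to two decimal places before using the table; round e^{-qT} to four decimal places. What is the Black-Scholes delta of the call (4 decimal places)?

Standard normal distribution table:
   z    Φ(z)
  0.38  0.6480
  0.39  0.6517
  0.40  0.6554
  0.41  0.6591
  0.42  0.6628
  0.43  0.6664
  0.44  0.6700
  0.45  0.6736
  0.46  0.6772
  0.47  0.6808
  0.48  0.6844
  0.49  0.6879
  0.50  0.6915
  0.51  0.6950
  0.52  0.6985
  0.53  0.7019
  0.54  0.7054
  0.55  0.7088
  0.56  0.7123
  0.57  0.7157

T = 1.25;  σ√T = 0.1901
ln(S/K) + (r − q + σ²/2)T = ln(474/478) + (0.079 − 0.009 + 0.17²/2)·1.25 = -0.0084 + 0.1056 = 0.0972
d₁ = 0.0972 / 0.1901 = 0.5112 ≈ 0.51
N(d₁) = N(0.51) = 0.6950
Δ_call = exp(−qT)·N(d₁) = 0.9888·0.6950 = 0.6872

0.6872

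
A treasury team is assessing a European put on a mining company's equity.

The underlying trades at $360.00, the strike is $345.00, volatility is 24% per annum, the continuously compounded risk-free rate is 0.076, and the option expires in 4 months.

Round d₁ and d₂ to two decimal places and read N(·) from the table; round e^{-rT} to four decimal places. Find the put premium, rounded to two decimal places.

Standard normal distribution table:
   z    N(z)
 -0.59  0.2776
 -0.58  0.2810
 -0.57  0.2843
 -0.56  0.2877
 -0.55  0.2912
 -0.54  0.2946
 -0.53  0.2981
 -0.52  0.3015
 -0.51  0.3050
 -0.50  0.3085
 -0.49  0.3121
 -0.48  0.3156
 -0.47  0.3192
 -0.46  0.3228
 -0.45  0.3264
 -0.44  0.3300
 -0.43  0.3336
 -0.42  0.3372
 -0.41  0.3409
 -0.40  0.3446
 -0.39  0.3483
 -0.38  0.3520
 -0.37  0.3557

$9.85

T = 0.3333;  σ√T = 0.1386
ln(S/K) + (r + σ²/2)T = ln(360/345) + (0.076 + 0.24²/2)·0.3333 = 0.0426 + 0.0349 = 0.0775
d₁ = 0.0775 / 0.1386 = 0.5593 → 0.56
d₂ = d₁ − σ√T = 0.5593 − 0.1386 = 0.4207 → 0.42
exp(−rT) = exp(−0.076·0.3333) = 0.9750
P = 345·0.9750·N(-0.42) − 360·N(-0.56) = 345·0.9750·0.3372 − 360·0.2877 = 113.4257 − 103.5720 = 9.8537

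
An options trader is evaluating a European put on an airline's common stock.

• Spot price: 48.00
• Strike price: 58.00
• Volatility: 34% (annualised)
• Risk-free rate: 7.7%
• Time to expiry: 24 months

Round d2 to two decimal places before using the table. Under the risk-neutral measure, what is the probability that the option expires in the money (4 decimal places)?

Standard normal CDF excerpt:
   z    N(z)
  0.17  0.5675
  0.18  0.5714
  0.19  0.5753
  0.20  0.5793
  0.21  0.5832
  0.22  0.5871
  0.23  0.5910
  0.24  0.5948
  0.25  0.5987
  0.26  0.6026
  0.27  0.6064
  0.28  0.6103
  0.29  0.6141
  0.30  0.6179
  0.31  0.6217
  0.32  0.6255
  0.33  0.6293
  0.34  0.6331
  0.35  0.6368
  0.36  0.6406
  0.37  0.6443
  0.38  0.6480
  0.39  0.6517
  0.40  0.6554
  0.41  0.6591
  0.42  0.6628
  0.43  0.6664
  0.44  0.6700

0.6217

σ√T = 0.34 × 1.4142 = 0.4808
ln(S/K) + (r + σ²/2)T = ln(48/58) + (0.077 + 0.34²/2)·2 = -0.1892 + 0.2696 = 0.0804
d₁ = 0.0804 / 0.4808 = 0.1671 ≈ 0.17
d₂ = d₁ − σ√T = 0.1671 − 0.4808 = -0.3137 ≈ -0.31
Pr(exercise) under Q = N(−d₂) = N(0.31) = 0.6217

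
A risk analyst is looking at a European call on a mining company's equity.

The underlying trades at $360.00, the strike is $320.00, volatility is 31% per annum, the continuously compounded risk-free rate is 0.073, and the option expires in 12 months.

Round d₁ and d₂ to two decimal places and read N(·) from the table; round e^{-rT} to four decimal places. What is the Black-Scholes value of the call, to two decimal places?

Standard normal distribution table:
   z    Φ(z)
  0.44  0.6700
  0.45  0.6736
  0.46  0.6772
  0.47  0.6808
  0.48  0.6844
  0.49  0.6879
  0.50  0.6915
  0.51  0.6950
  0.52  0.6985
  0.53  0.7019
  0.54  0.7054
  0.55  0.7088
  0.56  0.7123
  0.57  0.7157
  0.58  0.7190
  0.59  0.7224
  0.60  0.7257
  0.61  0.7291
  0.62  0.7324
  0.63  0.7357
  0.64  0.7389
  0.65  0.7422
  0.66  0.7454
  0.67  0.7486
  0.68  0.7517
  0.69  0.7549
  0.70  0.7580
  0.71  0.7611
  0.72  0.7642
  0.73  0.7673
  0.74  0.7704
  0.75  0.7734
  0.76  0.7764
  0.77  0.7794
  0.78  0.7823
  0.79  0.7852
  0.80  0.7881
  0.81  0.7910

$79.14

σ√T = 0.31·√1 = 0.3100
d₁ = [ln(360/320) + (0.073 + 0.31²/2)·1] / 0.3100 = [0.1178 + 0.1210] / 0.3100 = 0.7704 → 0.77
d₂ = d₁ − σ√T = 0.7704 − 0.3100 = 0.4604 → 0.46
e^(−rT) = e^(−0.073·1) = 0.9296
C = 360·N(0.77) − 320·0.9296·N(0.46) = 360·0.7794 − 320·0.9296·0.6772 = 280.5840 − 201.4480 = 79.1360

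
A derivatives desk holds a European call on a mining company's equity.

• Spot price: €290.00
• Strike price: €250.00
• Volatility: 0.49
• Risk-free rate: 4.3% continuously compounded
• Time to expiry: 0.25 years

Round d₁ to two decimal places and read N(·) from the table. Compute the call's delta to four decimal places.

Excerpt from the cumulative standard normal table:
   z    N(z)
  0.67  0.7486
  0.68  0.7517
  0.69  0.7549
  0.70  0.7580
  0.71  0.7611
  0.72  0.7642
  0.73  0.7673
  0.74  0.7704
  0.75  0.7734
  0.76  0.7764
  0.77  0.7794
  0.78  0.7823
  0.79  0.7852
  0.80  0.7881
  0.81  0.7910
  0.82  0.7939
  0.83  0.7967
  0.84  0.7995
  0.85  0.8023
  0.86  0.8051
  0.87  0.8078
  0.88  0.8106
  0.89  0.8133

0.7794

σ√T = 0.49·√0.25 = 0.2450
d₁ = [ln(290/250) + (0.043 + 0.49²/2)·0.25] / 0.2450 = [0.1484 + 0.0408] / 0.2450 = 0.7722 which rounds to 0.77
N(d₁) = N(0.77) = 0.7794
Δ_call = N(d₁) = 0.7794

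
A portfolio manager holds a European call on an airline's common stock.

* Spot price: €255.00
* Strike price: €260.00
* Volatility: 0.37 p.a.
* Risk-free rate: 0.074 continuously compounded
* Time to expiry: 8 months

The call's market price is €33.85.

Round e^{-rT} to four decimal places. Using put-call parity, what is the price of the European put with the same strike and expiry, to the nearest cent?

€26.34

exp(−rT) = exp(−0.074·0.6667) = 0.9519
Put-call parity: C − P = S − K·e^(−rT) = 255 − 260·0.9519 = 255 − 247.4940 = 7.5060
P = C − (C − P) = 33.85 − (7.5060) = 26.3440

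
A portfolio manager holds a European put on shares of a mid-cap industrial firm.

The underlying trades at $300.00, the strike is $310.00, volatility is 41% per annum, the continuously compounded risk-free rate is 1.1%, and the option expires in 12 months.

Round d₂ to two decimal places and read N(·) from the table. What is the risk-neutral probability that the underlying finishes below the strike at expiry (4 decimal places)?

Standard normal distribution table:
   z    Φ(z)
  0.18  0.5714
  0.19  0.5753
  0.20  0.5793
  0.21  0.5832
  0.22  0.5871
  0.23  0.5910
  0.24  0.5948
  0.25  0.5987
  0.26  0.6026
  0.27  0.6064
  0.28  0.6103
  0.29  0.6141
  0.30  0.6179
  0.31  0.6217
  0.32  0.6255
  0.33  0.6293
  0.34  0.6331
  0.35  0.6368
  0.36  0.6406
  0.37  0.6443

0.6026

T = 1;  σ√T = 0.4100
d₁ = [ln(300/310) + (0.011 + 0.41²/2)·1] / 0.4100 = [-0.0328 + 0.0950] / 0.4100 = 0.1519 ≈ 0.15
d₂ = d₁ − σ√T = 0.1519 − 0.4100 = -0.2581 ≈ -0.26
Risk-neutral Pr[S_T < K] = N(−d₂) = N(0.26) = 0.6026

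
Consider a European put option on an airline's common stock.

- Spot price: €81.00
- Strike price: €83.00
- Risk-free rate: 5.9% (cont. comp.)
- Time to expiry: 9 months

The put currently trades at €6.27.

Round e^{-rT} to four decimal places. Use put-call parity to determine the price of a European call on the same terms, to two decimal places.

exp(−rT) = exp(−0.059·0.75) = 0.9567
Put-call parity: C − P = S − K·e^(−rT) = 81 − 83·0.9567 = 81 − 79.4061 = 1.5939
C = P + (C − P) = 6.27 + (1.5939) = 7.8639

€7.86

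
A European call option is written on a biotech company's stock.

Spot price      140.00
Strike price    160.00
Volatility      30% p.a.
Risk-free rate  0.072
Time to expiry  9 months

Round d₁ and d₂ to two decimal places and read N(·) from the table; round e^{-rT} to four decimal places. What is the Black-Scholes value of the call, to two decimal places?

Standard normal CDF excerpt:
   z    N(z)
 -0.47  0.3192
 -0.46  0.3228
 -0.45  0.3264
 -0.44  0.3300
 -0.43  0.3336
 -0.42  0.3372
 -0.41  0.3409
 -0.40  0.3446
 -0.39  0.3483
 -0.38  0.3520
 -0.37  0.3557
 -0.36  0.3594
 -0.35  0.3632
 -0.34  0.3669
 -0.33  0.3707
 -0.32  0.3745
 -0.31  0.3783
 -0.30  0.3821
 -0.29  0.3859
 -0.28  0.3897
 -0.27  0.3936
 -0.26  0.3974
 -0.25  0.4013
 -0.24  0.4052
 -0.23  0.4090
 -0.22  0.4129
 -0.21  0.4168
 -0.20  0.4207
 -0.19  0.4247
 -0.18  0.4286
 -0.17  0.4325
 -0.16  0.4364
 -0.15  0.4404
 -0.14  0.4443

9.98

T = 0.75;  σ√T = 0.2598
ln(S/K) + (r + σ²/2)T = ln(140/160) + (0.072 + 0.3²/2)·0.75 = -0.1335 + 0.0877 = -0.0458
d₁ = -0.0458 / 0.2598 = -0.1762 which rounds to -0.18
d₂ = d₁ − σ√T = -0.1762 − 0.2598 = -0.4360 which rounds to -0.44
e^(−rT) = e^(−0.072·0.75) = 0.9474
N(d₁) = N(-0.18) = 0.4286;  N(d₂) = N(-0.44) = 0.3300
C = 140·0.4286 − 160·0.9474·0.3300 = 60.0040 − 50.0227 = 9.9813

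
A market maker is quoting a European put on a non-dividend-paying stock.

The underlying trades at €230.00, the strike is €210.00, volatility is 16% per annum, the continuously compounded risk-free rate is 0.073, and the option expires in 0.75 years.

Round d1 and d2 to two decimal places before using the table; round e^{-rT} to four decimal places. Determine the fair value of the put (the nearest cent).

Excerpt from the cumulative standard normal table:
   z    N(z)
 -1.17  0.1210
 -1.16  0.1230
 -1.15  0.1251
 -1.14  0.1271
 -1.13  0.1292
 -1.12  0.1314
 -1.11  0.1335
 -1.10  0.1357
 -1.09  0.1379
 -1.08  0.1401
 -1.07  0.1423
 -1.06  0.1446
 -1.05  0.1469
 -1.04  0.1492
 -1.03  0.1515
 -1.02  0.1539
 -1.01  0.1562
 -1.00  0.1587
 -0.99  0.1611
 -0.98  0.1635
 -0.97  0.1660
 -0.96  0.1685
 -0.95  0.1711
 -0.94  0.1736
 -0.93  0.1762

σ√T = 0.16 × 0.8660 = 0.1386
ln(S/K) + (r + σ²/2)T = ln(230/210) + (0.073 + 0.16²/2)·0.75 = 0.0910 + 0.0644 = 0.1553
d₁ = 0.1553 / 0.1386 = 1.1209 → 1.12
d₂ = d₁ − σ√T = 1.1209 − 0.1386 = 0.9824 → 0.98
e^(−rT) = e^(−0.073·0.75) = 0.9467
N(−d₂) = N(-0.98) = 0.1635;  N(−d₁) = N(-1.12) = 0.1314
P = 210·0.9467·0.1635 − 230·0.1314 = 32.5049 − 30.2220 = 2.2829

€2.28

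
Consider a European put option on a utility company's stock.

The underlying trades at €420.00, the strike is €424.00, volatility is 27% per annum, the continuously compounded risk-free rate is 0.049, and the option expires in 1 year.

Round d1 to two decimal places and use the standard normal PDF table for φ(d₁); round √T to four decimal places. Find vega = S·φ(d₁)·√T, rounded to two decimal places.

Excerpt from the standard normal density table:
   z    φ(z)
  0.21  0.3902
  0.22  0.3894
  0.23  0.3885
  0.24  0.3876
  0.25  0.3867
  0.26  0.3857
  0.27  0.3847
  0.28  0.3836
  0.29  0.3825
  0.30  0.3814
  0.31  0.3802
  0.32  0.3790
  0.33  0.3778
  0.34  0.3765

161.11

T = 1;  σ√T = 0.2700
d₁ = [ln(420/424) + (0.049 + 0.27²/2)·1] / 0.2700 = [-0.0095 + 0.0854] / 0.2700 = 0.2814 ≈ 0.28
√T = √1 = 1.0000
φ(d₁) = φ(0.28) = 0.3836
vega = S·φ(d₁)·√T = 420·0.3836·1.0000 = 161.1120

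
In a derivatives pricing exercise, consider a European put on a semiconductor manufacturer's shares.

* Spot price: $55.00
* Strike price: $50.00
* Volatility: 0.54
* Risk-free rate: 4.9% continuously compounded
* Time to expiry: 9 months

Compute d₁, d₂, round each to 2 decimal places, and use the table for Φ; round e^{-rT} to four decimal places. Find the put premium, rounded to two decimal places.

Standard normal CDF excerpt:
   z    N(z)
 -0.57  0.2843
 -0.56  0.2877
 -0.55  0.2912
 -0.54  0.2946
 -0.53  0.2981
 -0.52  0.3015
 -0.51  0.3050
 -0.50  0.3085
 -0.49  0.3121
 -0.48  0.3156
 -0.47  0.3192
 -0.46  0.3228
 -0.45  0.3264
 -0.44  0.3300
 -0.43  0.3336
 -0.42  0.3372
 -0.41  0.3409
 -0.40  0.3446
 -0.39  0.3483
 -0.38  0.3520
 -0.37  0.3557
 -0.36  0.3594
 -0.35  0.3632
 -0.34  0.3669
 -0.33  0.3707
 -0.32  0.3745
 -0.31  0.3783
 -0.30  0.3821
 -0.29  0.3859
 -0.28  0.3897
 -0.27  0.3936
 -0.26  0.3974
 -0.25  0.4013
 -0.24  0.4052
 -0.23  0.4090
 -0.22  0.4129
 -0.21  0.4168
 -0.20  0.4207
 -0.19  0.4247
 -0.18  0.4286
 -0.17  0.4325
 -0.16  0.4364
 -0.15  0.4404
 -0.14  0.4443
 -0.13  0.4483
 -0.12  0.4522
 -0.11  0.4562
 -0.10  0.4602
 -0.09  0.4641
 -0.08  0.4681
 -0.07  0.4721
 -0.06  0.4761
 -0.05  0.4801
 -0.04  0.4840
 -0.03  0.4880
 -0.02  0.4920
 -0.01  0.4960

σ√T = 0.54 × 0.8660 = 0.4677
d₁ = [ln(55/50) + (0.049 + 0.54²/2)·0.75] / 0.4677 = [0.0953 + 0.1461] / 0.4677 = 0.5162 ≈ 0.52
d₂ = d₁ − σ√T = 0.5162 − 0.4677 = 0.0486 ≈ 0.05
exp(−rT) = exp(−0.049·0.75) = 0.9639
N(−d₂) = N(-0.05) = 0.4801;  N(−d₁) = N(-0.52) = 0.3015
P = 50·0.9639·0.4801 − 55·0.3015 = 23.1384 − 16.5825 = 6.5559

$6.56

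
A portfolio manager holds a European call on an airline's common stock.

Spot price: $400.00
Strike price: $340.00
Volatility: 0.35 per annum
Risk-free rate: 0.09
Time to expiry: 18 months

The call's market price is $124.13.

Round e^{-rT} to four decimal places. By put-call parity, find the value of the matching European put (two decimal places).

$21.19

e^(−rT) = e^(−0.09·1.5) = 0.8737
Put-call parity: C − P = S − K·e^(−rT) = 400 − 340·0.8737 = 400 − 297.0580 = 102.9420
P = C − (C − P) = 124.13 − (102.9420) = 21.1880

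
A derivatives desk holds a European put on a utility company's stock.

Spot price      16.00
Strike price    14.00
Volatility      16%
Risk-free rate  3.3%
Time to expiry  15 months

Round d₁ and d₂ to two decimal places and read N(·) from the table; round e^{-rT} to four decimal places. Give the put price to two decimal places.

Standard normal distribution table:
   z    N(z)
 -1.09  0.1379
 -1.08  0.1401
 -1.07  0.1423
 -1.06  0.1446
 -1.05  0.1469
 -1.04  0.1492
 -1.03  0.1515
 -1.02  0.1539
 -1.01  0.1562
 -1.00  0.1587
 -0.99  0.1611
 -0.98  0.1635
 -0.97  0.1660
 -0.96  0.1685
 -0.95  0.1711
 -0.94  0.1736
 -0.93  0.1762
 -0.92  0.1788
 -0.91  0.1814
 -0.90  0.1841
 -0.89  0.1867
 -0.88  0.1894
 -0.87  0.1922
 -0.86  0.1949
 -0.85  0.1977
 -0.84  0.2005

0.23

T = 1.25;  σ√T = 0.1789
d₁ = [ln(16/14) + (0.033 + 0.16²/2)·1.25] / 0.1789 = [0.1335 + 0.0573] / 0.1789 = 1.0665 → 1.07
d₂ = d₁ − σ√T = 1.0665 − 0.1789 = 0.8876 → 0.89
exp(−rT) = exp(−0.033·1.25) = 0.9596
N(−d₂) = N(-0.89) = 0.1867;  N(−d₁) = N(-1.07) = 0.1423
P = 14·0.9596·0.1867 − 16·0.1423 = 2.5082 − 2.2768 = 0.2314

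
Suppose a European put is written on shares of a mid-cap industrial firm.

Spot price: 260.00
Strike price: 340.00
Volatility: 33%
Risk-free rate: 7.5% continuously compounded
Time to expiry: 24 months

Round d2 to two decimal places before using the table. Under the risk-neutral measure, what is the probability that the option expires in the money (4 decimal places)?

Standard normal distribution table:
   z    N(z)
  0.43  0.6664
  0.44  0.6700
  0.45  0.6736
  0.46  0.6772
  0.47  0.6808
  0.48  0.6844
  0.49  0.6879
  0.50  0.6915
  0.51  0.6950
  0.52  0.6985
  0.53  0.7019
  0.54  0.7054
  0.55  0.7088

0.6879

σ√T = 0.33 × 1.4142 = 0.4667
ln(S/K) + (r + σ²/2)T = ln(260/340) + (0.075 + 0.33²/2)·2 = -0.2683 + 0.2589 = -0.0094
d₁ = -0.0094 / 0.4667 = -0.0201 which rounds to -0.02
d₂ = d₁ − σ√T = -0.0201 − 0.4667 = -0.4868 which rounds to -0.49
Pr(exercise) under Q = N(−d₂) = N(0.49) = 0.6879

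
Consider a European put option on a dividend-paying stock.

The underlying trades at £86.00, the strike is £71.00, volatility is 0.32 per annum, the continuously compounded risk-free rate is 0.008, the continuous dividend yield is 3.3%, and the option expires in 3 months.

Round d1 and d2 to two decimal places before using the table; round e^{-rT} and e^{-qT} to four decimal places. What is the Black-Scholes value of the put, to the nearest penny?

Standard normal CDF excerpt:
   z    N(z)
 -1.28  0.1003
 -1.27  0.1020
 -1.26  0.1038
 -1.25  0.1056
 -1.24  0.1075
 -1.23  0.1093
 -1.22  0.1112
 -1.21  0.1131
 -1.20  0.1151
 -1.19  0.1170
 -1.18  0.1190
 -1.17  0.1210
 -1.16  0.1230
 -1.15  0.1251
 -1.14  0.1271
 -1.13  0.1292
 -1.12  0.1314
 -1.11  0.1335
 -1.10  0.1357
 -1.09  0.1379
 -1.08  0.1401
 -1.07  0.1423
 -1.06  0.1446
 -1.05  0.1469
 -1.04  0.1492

σ√T = 0.32·√0.25 = 0.1600
d₁ = [ln(86/71) + (0.008 − 0.033 + 0.32²/2)·0.25] / 0.1600 = [0.1917 + 0.0066] / 0.1600 = 1.2389 ⇒ 1.24
d₂ = d₁ − σ√T = 1.2389 − 0.1600 = 1.0789 ⇒ 1.08
exp(−qT) = exp(−0.033·0.25) = 0.9918;  exp(−rT) = exp(−0.008·0.25) = 0.9980
P = 71·0.9980·N(-1.08) − 86·0.9918·N(-1.24) = 71·0.9980·0.1401 − 86·0.9918·0.1075 = 9.9272 − 9.1692 = 0.7580

£0.76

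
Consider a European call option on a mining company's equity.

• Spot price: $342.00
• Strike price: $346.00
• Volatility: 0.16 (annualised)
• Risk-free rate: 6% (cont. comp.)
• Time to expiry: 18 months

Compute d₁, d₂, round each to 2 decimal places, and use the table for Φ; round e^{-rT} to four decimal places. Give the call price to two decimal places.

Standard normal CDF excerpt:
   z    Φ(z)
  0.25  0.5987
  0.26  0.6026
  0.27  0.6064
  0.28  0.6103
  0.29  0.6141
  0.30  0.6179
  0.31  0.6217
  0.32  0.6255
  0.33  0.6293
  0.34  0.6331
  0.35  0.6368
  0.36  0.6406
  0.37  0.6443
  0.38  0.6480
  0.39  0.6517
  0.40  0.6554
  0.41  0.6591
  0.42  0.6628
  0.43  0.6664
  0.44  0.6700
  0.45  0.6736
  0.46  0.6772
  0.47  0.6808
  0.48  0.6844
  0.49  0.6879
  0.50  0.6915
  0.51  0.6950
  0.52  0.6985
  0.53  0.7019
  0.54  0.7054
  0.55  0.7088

$41.11

σ√T = 0.16·√1.5 = 0.1960
ln(S/K) + (r + σ²/2)T = ln(342/346) + (0.06 + 0.16²/2)·1.5 = -0.0116 + 0.1092 = 0.0976
d₁ = 0.0976 / 0.1960 = 0.4979 → 0.50
d₂ = d₁ − σ√T = 0.4979 − 0.1960 = 0.3020 → 0.30
e^(−rT) = e^(−0.06·1.5) = 0.9139
N(d₁) = N(0.50) = 0.6915;  N(d₂) = N(0.30) = 0.6179
C = 342·0.6915 − 346·0.9139·0.6179 = 236.4930 − 195.3858 = 41.1072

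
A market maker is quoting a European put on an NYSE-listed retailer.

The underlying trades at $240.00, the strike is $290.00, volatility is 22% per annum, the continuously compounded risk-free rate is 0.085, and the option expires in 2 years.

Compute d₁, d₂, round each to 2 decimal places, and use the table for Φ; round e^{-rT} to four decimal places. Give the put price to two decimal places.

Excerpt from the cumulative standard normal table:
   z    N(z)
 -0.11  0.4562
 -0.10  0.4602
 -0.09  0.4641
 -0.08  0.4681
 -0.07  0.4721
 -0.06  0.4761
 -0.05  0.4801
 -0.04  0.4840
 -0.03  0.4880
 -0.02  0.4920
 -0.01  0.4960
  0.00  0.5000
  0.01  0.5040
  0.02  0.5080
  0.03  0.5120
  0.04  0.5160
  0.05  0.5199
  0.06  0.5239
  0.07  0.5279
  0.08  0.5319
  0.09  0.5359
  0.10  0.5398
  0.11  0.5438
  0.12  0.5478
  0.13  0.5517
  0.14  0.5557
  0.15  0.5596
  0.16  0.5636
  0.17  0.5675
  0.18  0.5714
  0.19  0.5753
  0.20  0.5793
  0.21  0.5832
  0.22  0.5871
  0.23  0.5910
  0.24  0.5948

$32.26

σ√T = 0.22 × 1.4142 = 0.3111
ln(S/K) + (r + σ²/2)T = ln(240/290) + (0.085 + 0.22²/2)·2 = -0.1892 + 0.2184 = 0.0292
d₁ = 0.0292 / 0.3111 = 0.0937 which rounds to 0.09
d₂ = d₁ − σ√T = 0.0937 − 0.3111 = -0.2174 which rounds to -0.22
e^(−rT) = e^(−0.085·2) = 0.8437
N(−d₂) = N(0.22) = 0.5871;  N(−d₁) = N(-0.09) = 0.4641
P = 290·0.8437·0.5871 − 240·0.4641 = 143.6475 − 111.3840 = 32.2635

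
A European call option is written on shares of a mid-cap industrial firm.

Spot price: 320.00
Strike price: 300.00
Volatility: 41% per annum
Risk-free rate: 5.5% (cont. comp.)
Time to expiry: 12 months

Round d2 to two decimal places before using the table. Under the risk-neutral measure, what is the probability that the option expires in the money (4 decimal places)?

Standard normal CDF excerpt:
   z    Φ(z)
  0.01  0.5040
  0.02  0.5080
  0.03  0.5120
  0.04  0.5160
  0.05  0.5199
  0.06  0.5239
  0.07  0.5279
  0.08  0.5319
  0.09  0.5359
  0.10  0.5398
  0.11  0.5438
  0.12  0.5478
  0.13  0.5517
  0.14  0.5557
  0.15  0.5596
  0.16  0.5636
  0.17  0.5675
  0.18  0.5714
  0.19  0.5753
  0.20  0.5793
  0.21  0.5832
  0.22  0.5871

T = 1;  σ√T = 0.4100
d₁ = [ln(320/300) + (0.055 + ½·0.41²)·1] / (σ√T) = (0.0645 + 0.1390) / 0.4100 = 0.4966 which rounds to 0.50
d₂ = 0.4966 − 0.4100 = 0.0866 which rounds to 0.09
Risk-neutral Pr[S_T > K] = N(d₂) = N(0.09) = 0.5359

0.5359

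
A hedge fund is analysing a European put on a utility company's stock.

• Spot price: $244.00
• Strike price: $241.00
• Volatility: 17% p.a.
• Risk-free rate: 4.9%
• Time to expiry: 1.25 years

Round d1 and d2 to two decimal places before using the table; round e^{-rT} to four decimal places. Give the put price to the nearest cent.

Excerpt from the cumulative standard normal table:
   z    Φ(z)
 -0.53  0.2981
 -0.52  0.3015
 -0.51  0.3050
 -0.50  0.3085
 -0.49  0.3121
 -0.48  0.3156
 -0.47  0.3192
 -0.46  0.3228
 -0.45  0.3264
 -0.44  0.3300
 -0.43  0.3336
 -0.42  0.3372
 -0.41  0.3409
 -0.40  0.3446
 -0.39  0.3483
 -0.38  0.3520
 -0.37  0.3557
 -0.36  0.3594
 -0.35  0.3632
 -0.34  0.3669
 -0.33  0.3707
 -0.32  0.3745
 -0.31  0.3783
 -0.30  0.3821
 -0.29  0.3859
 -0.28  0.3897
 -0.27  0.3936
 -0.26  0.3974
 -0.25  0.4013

T = 1.25;  σ√T = 0.1901
d₁ = [ln(244/241) + (0.049 + 0.17²/2)·1.25] / 0.1901 = [0.0124 + 0.0793] / 0.1901 = 0.4824 which rounds to 0.48
d₂ = d₁ − σ√T = 0.4824 − 0.1901 = 0.2923 which rounds to 0.29
exp(−rT) = exp(−0.049·1.25) = 0.9406
N(−d₂) = N(-0.29) = 0.3859;  N(−d₁) = N(-0.48) = 0.3156
P = 241·0.9406·0.3859 − 244·0.3156 = 87.4776 − 77.0064 = 10.4712

$10.47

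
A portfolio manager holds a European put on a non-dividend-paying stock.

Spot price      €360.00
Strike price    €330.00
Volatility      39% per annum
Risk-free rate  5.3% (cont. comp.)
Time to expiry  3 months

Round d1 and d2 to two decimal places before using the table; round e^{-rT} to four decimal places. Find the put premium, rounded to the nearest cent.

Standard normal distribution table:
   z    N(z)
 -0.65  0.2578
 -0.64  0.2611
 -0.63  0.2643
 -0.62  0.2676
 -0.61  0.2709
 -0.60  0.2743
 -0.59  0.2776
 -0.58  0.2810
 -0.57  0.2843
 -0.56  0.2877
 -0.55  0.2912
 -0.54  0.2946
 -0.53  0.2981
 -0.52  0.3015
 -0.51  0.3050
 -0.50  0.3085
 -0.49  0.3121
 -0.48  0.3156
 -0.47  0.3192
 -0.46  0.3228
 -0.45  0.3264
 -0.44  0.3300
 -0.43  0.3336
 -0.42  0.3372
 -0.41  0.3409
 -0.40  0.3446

€12.28

σ√T = 0.39·√0.25 = 0.1950
ln(S/K) + (r + σ²/2)T = ln(360/330) + (0.053 + 0.39²/2)·0.25 = 0.0870 + 0.0323 = 0.1193
d₁ = 0.1193 / 0.1950 = 0.6117 which rounds to 0.61
d₂ = d₁ − σ√T = 0.6117 − 0.1950 = 0.4167 which rounds to 0.42
e^(−rT) = e^(−0.053·0.25) = 0.9868
N(−d₂) = N(-0.42) = 0.3372;  N(−d₁) = N(-0.61) = 0.2709
P = 330·0.9868·0.3372 − 360·0.2709 = 109.8072 − 97.5240 = 12.2832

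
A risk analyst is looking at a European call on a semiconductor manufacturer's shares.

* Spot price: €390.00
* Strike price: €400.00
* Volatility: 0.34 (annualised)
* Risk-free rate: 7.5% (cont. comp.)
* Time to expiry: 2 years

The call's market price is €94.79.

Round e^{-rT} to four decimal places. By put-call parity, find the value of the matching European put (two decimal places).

e^(−rT) = e^(−0.075·2) = 0.8607
Put-call parity: C − P = S − K·e^(−rT) = 390 − 400·0.8607 = 390 − 344.2800 = 45.7200
P = C − (C − P) = 94.79 − (45.7200) = 49.0700

€49.07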